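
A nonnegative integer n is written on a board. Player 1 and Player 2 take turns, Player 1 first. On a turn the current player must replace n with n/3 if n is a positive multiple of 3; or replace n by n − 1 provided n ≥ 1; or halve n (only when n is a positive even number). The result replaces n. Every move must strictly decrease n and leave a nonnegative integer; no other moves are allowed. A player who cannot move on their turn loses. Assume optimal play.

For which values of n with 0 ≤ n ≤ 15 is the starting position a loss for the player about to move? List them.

Compute win/loss labels from the base case upward. A position with no move is L. Any other position is W if it can reach an L in one move, else L.
n=0: no move → L
n=1: reaches L-position 0 → W
n=2: only reaches 1(W), which is W → L
n=3: reaches L-position 2 → W
n=4: reaches L-position 2 → W
n=5: only reaches 4(W), which is W → L
n=6: reaches L-position 2 → W
n=7: only reaches 6(W), which is W → L
n=8: reaches L-position 7 → W
n=9: only reaches 3(W), 8(W), all W → L
n=10: reaches L-position 5 → W
n=11: only reaches 10(W), which is W → L
n=12: reaches L-position 11 → W
n=13: only reaches 12(W), which is W → L
n=14: reaches L-position 7 → W
n=15: reaches L-position 5 → W
The losing starting values of n are exactly the entries labelled L in this table (7 of them).

0, 2, 5, 7, 9, 11, 13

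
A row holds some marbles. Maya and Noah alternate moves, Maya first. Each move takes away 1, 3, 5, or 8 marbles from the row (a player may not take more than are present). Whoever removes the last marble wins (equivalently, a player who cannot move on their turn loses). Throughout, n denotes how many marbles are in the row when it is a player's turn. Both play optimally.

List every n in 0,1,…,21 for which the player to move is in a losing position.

Work bottom-up. With no move the player to move loses. Otherwise the position is W if at least one move leads to an L position for the opponent, and L if every move leads to a W.
n=0: no move → L
n=1: can move to 0, which is L ⇒ W
n=2: the only move is to 1(W), a W ⇒ L
n=3: can move to 2, which is L ⇒ W
n=4: moves to 3(W), 1(W); every one is W ⇒ L
n=5: can move to 4, which is L ⇒ W
n=6: moves to 5(W), 3(W), 1(W); every one is W ⇒ L
n=7: can move to 6, which is L ⇒ W
n=8: can move to 0, which is L ⇒ W
n=9: can move to 6, which is L ⇒ W
n=10: can move to 2, which is L ⇒ W
n=11: can move to 6, which is L ⇒ W
n=12: can move to 4, which is L ⇒ W
n=13: moves to 12(W), 10(W), 8(W), 5(W); every one is W ⇒ L
n=14: can move to 13, which is L ⇒ W
n=15: moves to 14(W), 12(W), 10(W), 7(W); every one is W ⇒ L
n=16: can move to 15, which is L ⇒ W
n=17: moves to 16(W), 14(W), 12(W), 9(W); every one is W ⇒ L
n=18: can move to 17, which is L ⇒ W
n=19: moves to 18(W), 16(W), 14(W), 11(W); every one is W ⇒ L
n=20: can move to 19, which is L ⇒ W
n=21: can move to 13, which is L ⇒ W
The losing starting values of n are exactly the entries labelled L in this table (8 of them).

0, 2, 4, 6, 13, 15, 17, 19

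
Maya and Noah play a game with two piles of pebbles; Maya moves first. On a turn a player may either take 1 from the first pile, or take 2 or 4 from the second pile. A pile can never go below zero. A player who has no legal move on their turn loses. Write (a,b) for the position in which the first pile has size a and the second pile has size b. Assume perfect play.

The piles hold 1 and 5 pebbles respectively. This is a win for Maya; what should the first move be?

Compute win/loss labels from the base case upward. A position with no move is L. Any other position is W if it can reach an L in one move, else L.
No move ever increases a pile, so every position that can arise here has a ≤ 1 and b ≤ 5; it is enough to label the cells with 0 ≤ a ≤ 1 and 0 ≤ b ≤ 5.
Every move lowers a or b (never raises either), so fill the grid row by row in increasing a, and left to right within a row: each cell's successors are then already labelled.
      b=0  b=1  b=2  b=3  b=4  b=5
a=0:    L    L    W    W    W    W
a=1:    W    W    L    L    W    W
Cells with no legal move (terminal, hence L): (0,0), (0,1).
The remaining L cells, each justified by listing all of its moves:
(1,2): only reaches (0,2)(W), (1,0)(W), all W → L
(1,3): only reaches (0,3)(W), (1,1)(W), all W → L
Every other cell has at least one move into one of the L cells above, so it is W.
From (1,5), the L positions reachable in one move are: (1,3).

Move to (1,3).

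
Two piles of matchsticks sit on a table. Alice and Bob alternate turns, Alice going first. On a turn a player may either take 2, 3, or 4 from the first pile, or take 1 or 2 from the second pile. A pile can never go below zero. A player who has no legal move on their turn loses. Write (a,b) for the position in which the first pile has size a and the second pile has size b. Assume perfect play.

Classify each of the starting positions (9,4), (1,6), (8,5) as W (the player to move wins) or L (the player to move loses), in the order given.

Use the standard recursion: the mover loses at a terminal position; elsewhere, the mover wins exactly when some move hands the opponent an L position.
No move ever increases a pile, so every position that can arise here has a ≤ 9 and b ≤ 6; it is enough to label the cells with 0 ≤ a ≤ 9 and 0 ≤ b ≤ 6.
Every move lowers a or b (never raises either), so fill the grid row by row in increasing a, and left to right within a row: each cell's successors are then already labelled.
      b=0  b=1  b=2  b=3  b=4  b=5  b=6
a=0:    L    W    W    L    W    W    L
a=1:    L    W    W    L    W    W    L
a=2:    W    L    W    W    L    W    W
a=3:    W    L    W    W    L    W    W
a=4:    W    W    L    W    W    L    W
a=5:    W    W    L    W    W    L    W
a=6:    L    W    W    L    W    W    L
a=7:    L    W    W    L    W    W    L
a=8:    W    L    W    W    L    W    W
a=9:    W    L    W    W    L    W    W
Cells with no legal move (terminal, hence L): (0,0), (1,0).
The remaining L cells, each justified by listing all of its moves:
(0,3): L (options (0,2)(W), (0,1)(W) are all W)
(0,6): L (options (0,5)(W), (0,4)(W) are all W)
(1,3): L (options (1,2)(W), (1,1)(W) are all W)
(1,6): L (options (1,5)(W), (1,4)(W) are all W)
(2,1): L (options (0,1)(W), (2,0)(W) are all W)
(2,4): L (options (0,4)(W), (2,3)(W), (2,2)(W) are all W)
(3,1): L (options (1,1)(W), (0,1)(W), (3,0)(W) are all W)
(3,4): L (options (1,4)(W), (0,4)(W), (3,3)(W), (3,2)(W) are all W)
(4,2): L (options (2,2)(W), (1,2)(W), (0,2)(W), (4,1)(W), (4,0)(W) are all W)
(4,5): L (options (2,5)(W), (1,5)(W), (0,5)(W), (4,4)(W), (4,3)(W) are all W)
(5,2): L (options (3,2)(W), (2,2)(W), (1,2)(W), (5,1)(W), (5,0)(W) are all W)
(5,5): L (options (3,5)(W), (2,5)(W), (1,5)(W), (5,4)(W), (5,3)(W) are all W)
(6,0): L (options (4,0)(W), (3,0)(W), (2,0)(W) are all W)
(6,3): L (options (4,3)(W), (3,3)(W), (2,3)(W), (6,2)(W), (6,1)(W) are all W)
(6,6): L (options (4,6)(W), (3,6)(W), (2,6)(W), (6,5)(W), (6,4)(W) are all W)
(7,0): L (options (5,0)(W), (4,0)(W), (3,0)(W) are all W)
(7,3): L (options (5,3)(W), (4,3)(W), (3,3)(W), (7,2)(W), (7,1)(W) are all W)
(7,6): L (options (5,6)(W), (4,6)(W), (3,6)(W), (7,5)(W), (7,4)(W) are all W)
(8,1): L (options (6,1)(W), (5,1)(W), (4,1)(W), (8,0)(W) are all W)
(8,4): L (options (6,4)(W), (5,4)(W), (4,4)(W), (8,3)(W), (8,2)(W) are all W)
(9,1): L (options (7,1)(W), (6,1)(W), (5,1)(W), (9,0)(W) are all W)
(9,4): L (options (7,4)(W), (6,4)(W), (5,4)(W), (9,3)(W), (9,2)(W) are all W)
Every other cell has at least one move into one of the L cells above, so it is W.
(9,4): one of the L cells justified above, so L
(1,6): one of the L cells justified above, so L
(8,5): the move to (5,5) reaches an L cell, so W

(9,4): L, (1,6): L, (8,5): W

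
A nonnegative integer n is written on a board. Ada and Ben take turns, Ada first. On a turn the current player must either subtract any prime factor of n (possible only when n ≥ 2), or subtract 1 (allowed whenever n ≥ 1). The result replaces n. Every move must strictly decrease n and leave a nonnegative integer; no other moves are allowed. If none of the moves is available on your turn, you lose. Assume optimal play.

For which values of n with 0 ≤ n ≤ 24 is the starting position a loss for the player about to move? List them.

Classify positions by backward induction: terminal positions (no move available) are L. From any other position, the mover wins iff some move reaches an L.
n=0: no move → L
n=1: can move to 0, which is L ⇒ W
n=2: can move to 0, which is L ⇒ W
n=3: can move to 0, which is L ⇒ W
n=4: moves to 2(W), 3(W); every one is W ⇒ L
n=5: can move to 0, which is L ⇒ W
n=6: can move to 4, which is L ⇒ W
n=7: can move to 0, which is L ⇒ W
n=8: moves to 6(W), 7(W); every one is W ⇒ L
n=9: can move to 8, which is L ⇒ W
n=10: can move to 8, which is L ⇒ W
n=11: can move to 0, which is L ⇒ W
n=12: moves to 9(W), 10(W), 11(W); every one is W ⇒ L
n=13: can move to 0, which is L ⇒ W
n=14: can move to 12, which is L ⇒ W
n=15: can move to 12, which is L ⇒ W
n=16: moves to 14(W), 15(W); every one is W ⇒ L
n=17: can move to 0, which is L ⇒ W
n=18: can move to 16, which is L ⇒ W
n=19: can move to 0, which is L ⇒ W
n=20: moves to 15(W), 18(W), 19(W); every one is W ⇒ L
n=21: can move to 20, which is L ⇒ W
n=22: can move to 20, which is L ⇒ W
n=23: can move to 0, which is L ⇒ W
n=24: moves to 21(W), 22(W), 23(W); every one is W ⇒ L
The losing starting values of n are exactly the entries labelled L in this table (7 of them).

0, 4, 8, 12, 16, 20, 24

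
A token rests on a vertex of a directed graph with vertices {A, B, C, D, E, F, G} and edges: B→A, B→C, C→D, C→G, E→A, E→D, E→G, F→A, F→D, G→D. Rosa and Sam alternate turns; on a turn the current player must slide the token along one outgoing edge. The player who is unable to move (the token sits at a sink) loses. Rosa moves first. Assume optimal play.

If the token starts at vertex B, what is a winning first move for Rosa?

Move to A.

Positions with no move are L. A position that does have a move is losing for the player to move precisely when every available move leads to a winning position for the opponent. Fill in the labels:
Every edge goes from a vertex to one that appears earlier in the order A, D, G, F, C, E, B, so processing vertices in that order labels each vertex after all of its successors.
A: no outgoing edge → L
D: no outgoing edge → L
G: →D(L), so W
F: →D(L), so W
C: →D(L), so W
E: →D(L), so W
B: →A(L), so W
From B, the L positions reachable in one move are: A.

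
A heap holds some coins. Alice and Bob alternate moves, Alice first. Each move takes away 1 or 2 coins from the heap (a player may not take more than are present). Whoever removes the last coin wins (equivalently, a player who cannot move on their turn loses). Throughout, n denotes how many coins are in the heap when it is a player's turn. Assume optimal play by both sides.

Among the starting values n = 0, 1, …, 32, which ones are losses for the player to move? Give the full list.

0, 3, 6, 9, 12, 15, 18, 21, 24, 27, 30

Label each position W (a win for the player to move) or L (a loss). A position with no legal move is L; any other position is W exactly when some move reaches an L, and L when every move reaches a W.
n=0: no move → L
n=1: reaches L-position 0 → W
n=2: reaches L-position 0 → W
n=3: only reaches 2(W), 1(W), all W → L
n=4: reaches L-position 3 → W
n=5: reaches L-position 3 → W
n=6: only reaches 5(W), 4(W), all W → L
n=7: reaches L-position 6 → W
n=8: reaches L-position 6 → W
n=9: only reaches 8(W), 7(W), all W → L
n=10: reaches L-position 9 → W
n=11: reaches L-position 9 → W
n=12: only reaches 11(W), 10(W), all W → L
n=13: reaches L-position 12 → W
n=14: reaches L-position 12 → W
n=15: only reaches 14(W), 13(W), all W → L
n=16: reaches L-position 15 → W
n=17: reaches L-position 15 → W
n=18: only reaches 17(W), 16(W), all W → L
n=19: reaches L-position 18 → W
n=20: reaches L-position 18 → W
n=21: only reaches 20(W), 19(W), all W → L
n=22: reaches L-position 21 → W
n=23: reaches L-position 21 → W
n=24: only reaches 23(W), 22(W), all W → L
n=25: reaches L-position 24 → W
n=26: reaches L-position 24 → W
n=27: only reaches 26(W), 25(W), all W → L
n=28: reaches L-position 27 → W
n=29: reaches L-position 27 → W
n=30: only reaches 29(W), 28(W), all W → L
n=31: reaches L-position 30 → W
n=32: reaches L-position 30 → W
Reading off the rows marked L gives the requested list; there are 11 such values of n.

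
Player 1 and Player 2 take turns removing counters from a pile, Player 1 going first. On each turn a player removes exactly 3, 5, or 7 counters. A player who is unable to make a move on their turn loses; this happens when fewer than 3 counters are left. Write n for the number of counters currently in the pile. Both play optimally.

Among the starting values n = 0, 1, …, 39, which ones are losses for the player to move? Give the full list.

0, 1, 2, 10, 11, 12, 20, 21, 22, 30, 31, 32

Label each position W (a win for the player to move) or L (a loss). A position with no legal move is L; any other position is W exactly when some move reaches an L, and L when every move reaches a W.
n=0: no move → L
n=1: no move → L
n=2: no move → L
n=3: reaches L-position 0 → W
n=4: reaches L-position 1 → W
n=5: reaches L-position 2 → W
n=6: reaches L-position 1 → W
n=7: reaches L-position 2 → W
n=8: reaches L-position 1 → W
n=9: reaches L-position 2 → W
n=10: only reaches 7(W), 5(W), 3(W), all W → L
n=11: only reaches 8(W), 6(W), 4(W), all W → L
n=12: only reaches 9(W), 7(W), 5(W), all W → L
n=13: reaches L-position 10 → W
n=14: reaches L-position 11 → W
n=15: reaches L-position 12 → W
n=16: reaches L-position 11 → W
n=17: reaches L-position 12 → W
n=18: reaches L-position 11 → W
n=19: reaches L-position 12 → W
n=20: only reaches 17(W), 15(W), 13(W), all W → L
n=21: only reaches 18(W), 16(W), 14(W), all W → L
n=22: only reaches 19(W), 17(W), 15(W), all W → L
n=23: reaches L-position 20 → W
n=24: reaches L-position 21 → W
n=25: reaches L-position 22 → W
n=26: reaches L-position 21 → W
n=27: reaches L-position 22 → W
n=28: reaches L-position 21 → W
n=29: reaches L-position 22 → W
n=30: only reaches 27(W), 25(W), 23(W), all W → L
n=31: only reaches 28(W), 26(W), 24(W), all W → L
n=32: only reaches 29(W), 27(W), 25(W), all W → L
n=33: reaches L-position 30 → W
n=34: reaches L-position 31 → W
n=35: reaches L-position 32 → W
n=36: reaches L-position 31 → W
n=37: reaches L-position 32 → W
n=38: reaches L-position 31 → W
n=39: reaches L-position 32 → W
Reading off the rows marked L gives the requested list; there are 12 such values of n.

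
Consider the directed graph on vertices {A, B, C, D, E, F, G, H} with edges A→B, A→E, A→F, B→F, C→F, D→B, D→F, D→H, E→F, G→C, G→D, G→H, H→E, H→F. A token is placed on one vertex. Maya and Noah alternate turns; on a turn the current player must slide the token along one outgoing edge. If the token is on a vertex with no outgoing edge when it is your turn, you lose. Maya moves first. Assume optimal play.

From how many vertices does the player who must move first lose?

2

Classify positions by backward induction: terminal positions (no move available) are L. From any other position, the mover wins iff some move reaches an L.
Every edge goes from a vertex to one that appears earlier in the order F, C, E, B, H, D, A, G, so processing vertices in that order labels each vertex after all of its successors.
F: no outgoing edge → L
C: can move to F, which is L ⇒ W
E: can move to F, which is L ⇒ W
B: can move to F, which is L ⇒ W
H: can move to F, which is L ⇒ W
D: can move to F, which is L ⇒ W
A: can move to F, which is L ⇒ W
G: moves to D(W), H(W), C(W); every one is W ⇒ L
The L vertices are F, G; that is 2 in all.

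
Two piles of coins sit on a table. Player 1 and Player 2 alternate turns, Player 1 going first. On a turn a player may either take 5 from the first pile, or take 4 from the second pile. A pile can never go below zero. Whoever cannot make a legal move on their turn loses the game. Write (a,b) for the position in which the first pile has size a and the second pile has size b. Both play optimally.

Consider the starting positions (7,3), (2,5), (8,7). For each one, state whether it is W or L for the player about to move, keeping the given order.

(7,3): W, (2,5): W, (8,7): L

Label each position W (a win for the player to move) or L (a loss). A position with no legal move is L; any other position is W exactly when some move reaches an L, and L when every move reaches a W.
No move ever increases a pile, so every position that can arise here has a ≤ 8 and b ≤ 7; it is enough to label the cells with 0 ≤ a ≤ 8 and 0 ≤ b ≤ 7.
Every move lowers a or b (never raises either), so fill the grid row by row in increasing a, and left to right within a row: each cell's successors are then already labelled.
      b=0  b=1  b=2  b=3  b=4  b=5  b=6  b=7
a=0:    L    L    L    L    W    W    W    W
a=1:    L    L    L    L    W    W    W    W
a=2:    L    L    L    L    W    W    W    W
a=3:    L    L    L    L    W    W    W    W
a=4:    L    L    L    L    W    W    W    W
a=5:    W    W    W    W    L    L    L    L
a=6:    W    W    W    W    L    L    L    L
a=7:    W    W    W    W    L    L    L    L
a=8:    W    W    W    W    L    L    L    L
Cells with no legal move (terminal, hence L): (0,0), (0,1), (0,2), (0,3), (1,0), (1,1), (1,2), (1,3), (2,0), (2,1), (2,2), (2,3), (3,0), (3,1), (3,2), (3,3), (4,0), (4,1), (4,2), (4,3).
The remaining L cells, each justified by listing all of its moves:
(5,4): moves to (0,4)(W), (5,0)(W); every one is W ⇒ L
(5,5): moves to (0,5)(W), (5,1)(W); every one is W ⇒ L
(5,6): moves to (0,6)(W), (5,2)(W); every one is W ⇒ L
(5,7): moves to (0,7)(W), (5,3)(W); every one is W ⇒ L
(6,4): moves to (1,4)(W), (6,0)(W); every one is W ⇒ L
(6,5): moves to (1,5)(W), (6,1)(W); every one is W ⇒ L
(6,6): moves to (1,6)(W), (6,2)(W); every one is W ⇒ L
(6,7): moves to (1,7)(W), (6,3)(W); every one is W ⇒ L
(7,4): moves to (2,4)(W), (7,0)(W); every one is W ⇒ L
(7,5): moves to (2,5)(W), (7,1)(W); every one is W ⇒ L
(7,6): moves to (2,6)(W), (7,2)(W); every one is W ⇒ L
(7,7): moves to (2,7)(W), (7,3)(W); every one is W ⇒ L
(8,4): moves to (3,4)(W), (8,0)(W); every one is W ⇒ L
(8,5): moves to (3,5)(W), (8,1)(W); every one is W ⇒ L
(8,6): moves to (3,6)(W), (8,2)(W); every one is W ⇒ L
(8,7): moves to (3,7)(W), (8,3)(W); every one is W ⇒ L
Every other cell has at least one move into one of the L cells above, so it is W.
(7,3): the move to (2,3) reaches an L cell, so W
(2,5): the move to (2,1) reaches an L cell, so W
(8,7): one of the L cells justified above, so L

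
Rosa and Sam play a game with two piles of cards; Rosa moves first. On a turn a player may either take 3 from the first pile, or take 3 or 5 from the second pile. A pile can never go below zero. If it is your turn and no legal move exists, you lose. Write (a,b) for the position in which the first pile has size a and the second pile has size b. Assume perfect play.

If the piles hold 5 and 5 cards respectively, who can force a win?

Use the standard recursion: the mover loses at a terminal position; elsewhere, the mover wins exactly when some move hands the opponent an L position.
No move ever increases a pile, so every position that can arise here has a ≤ 5 and b ≤ 5; it is enough to label the cells with 0 ≤ a ≤ 5 and 0 ≤ b ≤ 5.
Every move lowers a or b (never raises either), so fill the grid row by row in increasing a, and left to right within a row: each cell's successors are then already labelled.
      b=0  b=1  b=2  b=3  b=4  b=5
a=0:    L    L    L    W    W    W
a=1:    L    L    L    W    W    W
a=2:    L    L    L    W    W    W
a=3:    W    W    W    L    L    L
a=4:    W    W    W    L    L    L
a=5:    W    W    W    L    L    L
Cells with no legal move (terminal, hence L): (0,0), (0,1), (0,2), (1,0), (1,1), (1,2), (2,0), (2,1), (2,2).
The remaining L cells, each justified by listing all of its moves:
(3,3): moves to (0,3)(W), (3,0)(W); every one is W ⇒ L
(3,4): moves to (0,4)(W), (3,1)(W); every one is W ⇒ L
(3,5): moves to (0,5)(W), (3,2)(W), (3,0)(W); every one is W ⇒ L
(4,3): moves to (1,3)(W), (4,0)(W); every one is W ⇒ L
(4,4): moves to (1,4)(W), (4,1)(W); every one is W ⇒ L
(4,5): moves to (1,5)(W), (4,2)(W), (4,0)(W); every one is W ⇒ L
(5,3): moves to (2,3)(W), (5,0)(W); every one is W ⇒ L
(5,4): moves to (2,4)(W), (5,1)(W); every one is W ⇒ L
(5,5): moves to (2,5)(W), (5,2)(W), (5,0)(W); every one is W ⇒ L
Every other cell has at least one move into one of the L cells above, so it is W.
The starting position (5,5) is L: whatever Rosa does, the opponent receives a W position.

Sam wins.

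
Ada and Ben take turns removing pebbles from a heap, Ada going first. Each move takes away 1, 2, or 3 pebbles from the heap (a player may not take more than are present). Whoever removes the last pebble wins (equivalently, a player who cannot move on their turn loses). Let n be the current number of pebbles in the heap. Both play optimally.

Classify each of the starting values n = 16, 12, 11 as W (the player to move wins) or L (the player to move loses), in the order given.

16: L, 12: L, 11: W

Compute win/loss labels from the base case upward. A position with no move is L. Any other position is W if it can reach an L in one move, else L.
n=0: no move → L
n=1: reaches L-position 0 → W
n=2: reaches L-position 0 → W
n=3: reaches L-position 0 → W
n=4: only reaches 3(W), 2(W), 1(W), all W → L
n=5: reaches L-position 4 → W
n=6: reaches L-position 4 → W
n=7: reaches L-position 4 → W
n=8: only reaches 7(W), 6(W), 5(W), all W → L
n=9: reaches L-position 8 → W
n=10: reaches L-position 8 → W
n=11: reaches L-position 8 → W
n=12: only reaches 11(W), 10(W), 9(W), all W → L
n=13: reaches L-position 12 → W
n=14: reaches L-position 12 → W
n=15: reaches L-position 12 → W
n=16: only reaches 15(W), 14(W), 13(W), all W → L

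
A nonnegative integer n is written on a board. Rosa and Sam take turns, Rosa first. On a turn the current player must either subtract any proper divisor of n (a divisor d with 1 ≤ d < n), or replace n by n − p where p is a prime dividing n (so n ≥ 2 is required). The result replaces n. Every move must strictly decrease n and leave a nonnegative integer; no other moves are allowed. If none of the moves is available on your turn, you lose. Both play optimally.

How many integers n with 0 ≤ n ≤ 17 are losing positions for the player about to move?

Label each position W (a win for the player to move) or L (a loss). A position with no legal move is L; any other position is W exactly when some move reaches an L, and L when every move reaches a W.
n=0: no move → L
n=1: no move → L
n=2: can move to 0, which is L ⇒ W
n=3: can move to 0, which is L ⇒ W
n=4: moves to 2(W), 3(W); every one is W ⇒ L
n=5: can move to 0, which is L ⇒ W
n=6: can move to 4, which is L ⇒ W
n=7: can move to 0, which is L ⇒ W
n=8: can move to 4, which is L ⇒ W
n=9: moves to 6(W), 8(W); every one is W ⇒ L
n=10: can move to 9, which is L ⇒ W
n=11: can move to 0, which is L ⇒ W
n=12: can move to 9, which is L ⇒ W
n=13: can move to 0, which is L ⇒ W
n=14: moves to 7(W), 12(W), 13(W); every one is W ⇒ L
n=15: can move to 14, which is L ⇒ W
n=16: can move to 14, which is L ⇒ W
n=17: can move to 0, which is L ⇒ W
L entries with 0 ≤ n ≤ 17: n = 0, 1, 4, 9, 14; that makes 5.

5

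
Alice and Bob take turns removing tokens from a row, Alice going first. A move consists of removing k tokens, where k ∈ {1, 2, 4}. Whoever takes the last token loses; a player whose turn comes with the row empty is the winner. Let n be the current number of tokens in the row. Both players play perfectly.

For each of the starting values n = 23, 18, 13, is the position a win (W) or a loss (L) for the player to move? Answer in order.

23: W, 18: W, 13: L

Positions with no move are W. A position that does have a move is losing for the player to move precisely when every available move leads to a winning position for the opponent. Fill in the labels:
n=0: no move; the opponent has just taken the last token and therefore loses → W
n=1: the only move is to 0(W), a W ⇒ L
n=2: can move to 1, which is L ⇒ W
n=3: can move to 1, which is L ⇒ W
n=4: moves to 3(W), 2(W), 0(W); every one is W ⇒ L
n=5: can move to 4, which is L ⇒ W
n=6: can move to 4, which is L ⇒ W
n=7: moves to 6(W), 5(W), 3(W); every one is W ⇒ L
n=8: can move to 7, which is L ⇒ W
n=9: can move to 7, which is L ⇒ W
n=10: moves to 9(W), 8(W), 6(W); every one is W ⇒ L
n=11: can move to 10, which is L ⇒ W
n=12: can move to 10, which is L ⇒ W
n=13: moves to 12(W), 11(W), 9(W); every one is W ⇒ L
n=14: can move to 13, which is L ⇒ W
n=15: can move to 13, which is L ⇒ W
n=16: moves to 15(W), 14(W), 12(W); every one is W ⇒ L
n=17: can move to 16, which is L ⇒ W
n=18: can move to 16, which is L ⇒ W
n=19: moves to 18(W), 17(W), 15(W); every one is W ⇒ L
n=20: can move to 19, which is L ⇒ W
n=21: can move to 19, which is L ⇒ W
n=22: moves to 21(W), 20(W), 18(W); every one is W ⇒ L
n=23: can move to 22, which is L ⇒ W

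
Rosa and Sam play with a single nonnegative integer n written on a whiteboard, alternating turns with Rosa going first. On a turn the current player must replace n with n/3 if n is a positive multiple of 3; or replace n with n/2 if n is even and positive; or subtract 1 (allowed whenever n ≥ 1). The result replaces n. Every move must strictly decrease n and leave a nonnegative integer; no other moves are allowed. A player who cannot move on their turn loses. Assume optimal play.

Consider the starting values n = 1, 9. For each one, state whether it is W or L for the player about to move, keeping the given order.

1: W, 9: L

Use the standard recursion: the mover loses at a terminal position; elsewhere, the mover wins exactly when some move hands the opponent an L position.
n=0: no move → L
n=1: W (go to 0, an L position)
n=2: L (sole option 1(W) is W)
n=3: W (go to 2, an L position)
n=4: W (go to 2, an L position)
n=5: L (sole option 4(W) is W)
n=6: W (go to 2, an L position)
n=7: L (sole option 6(W) is W)
n=8: W (go to 7, an L position)
n=9: L (options 3(W), 8(W) are all W)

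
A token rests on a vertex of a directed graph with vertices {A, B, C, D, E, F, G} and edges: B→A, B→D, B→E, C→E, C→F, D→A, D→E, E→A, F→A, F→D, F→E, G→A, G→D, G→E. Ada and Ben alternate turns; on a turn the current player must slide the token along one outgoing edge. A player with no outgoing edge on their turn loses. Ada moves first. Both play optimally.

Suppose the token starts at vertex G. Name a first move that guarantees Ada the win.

Move to A.

Work bottom-up. With no move the player to move loses. Otherwise the position is W if at least one move leads to an L position for the opponent, and L if every move leads to a W.
Every edge goes from a vertex to one that appears earlier in the order A, E, D, F, B, G, C, so processing vertices in that order labels each vertex after all of its successors.
A: no outgoing edge → L
E: →A(L), so W
D: →A(L), so W
F: →A(L), so W
B: →A(L), so W
G: →A(L), so W
C: →F(W), E(W) — all W, so L
From G, the L positions reachable in one move are: A.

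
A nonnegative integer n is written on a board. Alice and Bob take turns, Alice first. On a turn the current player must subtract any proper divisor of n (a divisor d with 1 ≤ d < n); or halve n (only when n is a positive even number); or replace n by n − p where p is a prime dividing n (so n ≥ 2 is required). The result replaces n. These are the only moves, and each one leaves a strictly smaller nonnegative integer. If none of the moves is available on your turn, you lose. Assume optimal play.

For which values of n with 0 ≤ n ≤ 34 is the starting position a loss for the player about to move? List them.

Label each position W (a win for the player to move) or L (a loss). A position with no legal move is L; any other position is W exactly when some move reaches an L, and L when every move reaches a W.
n=0: no move → L
n=1: no move → L
n=2: →0(L), so W
n=3: →0(L), so W
n=4: →2(W), 3(W) — all W, so L
n=5: →0(L), so W
n=6: →4(L), so W
n=7: →0(L), so W
n=8: →4(L), so W
n=9: →6(W), 8(W) — all W, so L
n=10: →9(L), so W
n=11: →0(L), so W
n=12: →9(L), so W
n=13: →0(L), so W
n=14: →7(W), 12(W), 13(W) — all W, so L
n=15: →14(L), so W
n=16: →14(L), so W
n=17: →0(L), so W
n=18: →9(L), so W
n=19: →0(L), so W
n=20: →10(W), 15(W), 16(W), 18(W), 19(W) — all W, so L
n=21: →14(L), so W
n=22: →20(L), so W
n=23: →0(L), so W
n=24: →20(L), so W
n=25: →20(L), so W
n=26: →13(W), 24(W), 25(W) — all W, so L
n=27: →26(L), so W
n=28: →14(L), so W
n=29: →0(L), so W
n=30: →20(L), so W
n=31: →0(L), so W
n=32: →16(W), 24(W), 28(W), 30(W), 31(W) — all W, so L
n=33: →32(L), so W
n=34: →32(L), so W
Reading off the rows marked L gives the requested list; there are 8 such values of n.

0, 1, 4, 9, 14, 20, 26, 32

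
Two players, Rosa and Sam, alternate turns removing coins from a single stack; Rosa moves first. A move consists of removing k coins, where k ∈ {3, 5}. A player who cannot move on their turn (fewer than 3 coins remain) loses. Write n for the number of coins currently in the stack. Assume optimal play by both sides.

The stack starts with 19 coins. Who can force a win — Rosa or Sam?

Rosa wins.

Label each position W (a win for the player to move) or L (a loss). A position with no legal move is L; any other position is W exactly when some move reaches an L, and L when every move reaches a W.
n=0: no move → L
n=1: no move → L
n=2: no move → L
n=3: →0(L), so W
n=4: →1(L), so W
n=5: →2(L), so W
n=6: →1(L), so W
n=7: →2(L), so W
n=8: →5(W), 3(W) — all W, so L
n=9: →6(W), 4(W) — all W, so L
n=10: →7(W), 5(W) — all W, so L
n=11: →8(L), so W
n=12: →9(L), so W
n=13: →10(L), so W
n=14: →9(L), so W
n=15: →10(L), so W
n=16: →13(W), 11(W) — all W, so L
n=17: →14(W), 12(W) — all W, so L
n=18: →15(W), 13(W) — all W, so L
n=19: →16(L), so W
From 19 Rosa can remove 3, leaving 16, reaching an L position.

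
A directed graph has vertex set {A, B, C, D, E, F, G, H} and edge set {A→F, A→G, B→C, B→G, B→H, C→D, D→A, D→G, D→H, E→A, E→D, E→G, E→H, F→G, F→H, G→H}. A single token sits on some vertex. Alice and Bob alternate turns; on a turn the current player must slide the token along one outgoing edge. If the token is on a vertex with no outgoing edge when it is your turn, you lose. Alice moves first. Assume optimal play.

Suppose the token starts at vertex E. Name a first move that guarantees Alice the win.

Move to A.

Work bottom-up. With no move the player to move loses. Otherwise the position is W if at least one move leads to an L position for the opponent, and L if every move leads to a W.
Every edge goes from a vertex to one that appears earlier in the order H, G, F, A, D, C, B, E, so processing vertices in that order labels each vertex after all of its successors.
H: no outgoing edge → L
G: reaches L-position H → W
F: reaches L-position H → W
A: only reaches F(W), G(W), all W → L
D: reaches L-position A → W
C: only reaches D(W), which is W → L
B: reaches L-position C → W
E: reaches L-position A → W
From E, the L positions reachable in one move are: A, H. Any move reaching one of these is winning.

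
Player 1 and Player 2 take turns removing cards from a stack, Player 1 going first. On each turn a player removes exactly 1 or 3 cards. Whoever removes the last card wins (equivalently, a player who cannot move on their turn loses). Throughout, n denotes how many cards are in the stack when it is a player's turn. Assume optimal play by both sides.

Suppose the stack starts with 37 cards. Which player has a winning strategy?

Player 1 wins.

Label each position W (a win for the player to move) or L (a loss). A position with no legal move is L; any other position is W exactly when some move reaches an L, and L when every move reaches a W.
n=0: no move → L
n=1: reaches L-position 0 → W
n=2: only reaches 1(W), which is W → L
n=3: reaches L-position 2 → W
n=4: only reaches 3(W), 1(W), all W → L
n=5: reaches L-position 4 → W
n=6: only reaches 5(W), 3(W), all W → L
n=7: reaches L-position 6 → W
n=8: only reaches 7(W), 5(W), all W → L
n=9: reaches L-position 8 → W
n=10: only reaches 9(W), 7(W), all W → L
n=11: reaches L-position 10 → W
n=12: only reaches 11(W), 9(W), all W → L
n=13: reaches L-position 12 → W
n=14: only reaches 13(W), 11(W), all W → L
n=15: reaches L-position 14 → W
n=16: only reaches 15(W), 13(W), all W → L
n=17: reaches L-position 16 → W
n=18: only reaches 17(W), 15(W), all W → L
n=19: reaches L-position 18 → W
n=20: only reaches 19(W), 17(W), all W → L
n=21: reaches L-position 20 → W
n=22: only reaches 21(W), 19(W), all W → L
n=23: reaches L-position 22 → W
n=24: only reaches 23(W), 21(W), all W → L
n=25: reaches L-position 24 → W
n=26: only reaches 25(W), 23(W), all W → L
n=27: reaches L-position 26 → W
n=28: only reaches 27(W), 25(W), all W → L
n=29: reaches L-position 28 → W
n=30: only reaches 29(W), 27(W), all W → L
n=31: reaches L-position 30 → W
n=32: only reaches 31(W), 29(W), all W → L
n=33: reaches L-position 32 → W
n=34: only reaches 33(W), 31(W), all W → L
n=35: reaches L-position 34 → W
n=36: only reaches 35(W), 33(W), all W → L
n=37: reaches L-position 36 → W
The starting position 37 is W: Player 1 should remove 1, leaving 36, handing over an L position.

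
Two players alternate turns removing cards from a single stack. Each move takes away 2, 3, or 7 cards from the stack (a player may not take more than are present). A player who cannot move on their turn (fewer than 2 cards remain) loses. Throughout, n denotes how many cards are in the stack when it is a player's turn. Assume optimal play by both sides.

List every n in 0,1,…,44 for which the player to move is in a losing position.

Classify positions by backward induction: terminal positions (no move available) are L. From any other position, the mover wins iff some move reaches an L.
n=0: no move → L
n=1: no move → L
n=2: can move to 0, which is L ⇒ W
n=3: can move to 1, which is L ⇒ W
n=4: can move to 1, which is L ⇒ W
n=5: moves to 3(W), 2(W); every one is W ⇒ L
n=6: moves to 4(W), 3(W); every one is W ⇒ L
n=7: can move to 5, which is L ⇒ W
n=8: can move to 6, which is L ⇒ W
n=9: can move to 6, which is L ⇒ W
n=10: moves to 8(W), 7(W), 3(W); every one is W ⇒ L
n=11: moves to 9(W), 8(W), 4(W); every one is W ⇒ L
n=12: can move to 10, which is L ⇒ W
n=13: can move to 11, which is L ⇒ W
n=14: can move to 11, which is L ⇒ W
n=15: moves to 13(W), 12(W), 8(W); every one is W ⇒ L
n=16: moves to 14(W), 13(W), 9(W); every one is W ⇒ L
n=17: can move to 15, which is L ⇒ W
n=18: can move to 16, which is L ⇒ W
n=19: can move to 16, which is L ⇒ W
n=20: moves to 18(W), 17(W), 13(W); every one is W ⇒ L
n=21: moves to 19(W), 18(W), 14(W); every one is W ⇒ L
n=22: can move to 20, which is L ⇒ W
n=23: can move to 21, which is L ⇒ W
n=24: can move to 21, which is L ⇒ W
n=25: moves to 23(W), 22(W), 18(W); every one is W ⇒ L
n=26: moves to 24(W), 23(W), 19(W); every one is W ⇒ L
n=27: can move to 25, which is L ⇒ W
n=28: can move to 26, which is L ⇒ W
n=29: can move to 26, which is L ⇒ W
n=30: moves to 28(W), 27(W), 23(W); every one is W ⇒ L
n=31: moves to 29(W), 28(W), 24(W); every one is W ⇒ L
n=32: can move to 30, which is L ⇒ W
n=33: can move to 31, which is L ⇒ W
n=34: can move to 31, which is L ⇒ W
n=35: moves to 33(W), 32(W), 28(W); every one is W ⇒ L
n=36: moves to 34(W), 33(W), 29(W); every one is W ⇒ L
n=37: can move to 35, which is L ⇒ W
n=38: can move to 36, which is L ⇒ W
n=39: can move to 36, which is L ⇒ W
n=40: moves to 38(W), 37(W), 33(W); every one is W ⇒ L
n=41: moves to 39(W), 38(W), 34(W); every one is W ⇒ L
n=42: can move to 40, which is L ⇒ W
n=43: can move to 41, which is L ⇒ W
n=44: can move to 41, which is L ⇒ W
Reading off the rows marked L gives the requested list; there are 18 such values of n.

0, 1, 5, 6, 10, 11, 15, 16, 20, 21, 25, 26, 30, 31, 35, 36, 40, 41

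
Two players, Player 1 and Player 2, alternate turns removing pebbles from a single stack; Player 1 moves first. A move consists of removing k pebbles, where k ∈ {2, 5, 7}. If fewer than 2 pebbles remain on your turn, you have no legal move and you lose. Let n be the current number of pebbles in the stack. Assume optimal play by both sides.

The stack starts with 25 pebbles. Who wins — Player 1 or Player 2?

Work bottom-up. With no move the player to move loses. Otherwise the position is W if at least one move leads to an L position for the opponent, and L if every move leads to a W.
n=0: no move → L
n=1: no move → L
n=2: can move to 0, which is L ⇒ W
n=3: can move to 1, which is L ⇒ W
n=4: the only move is to 2(W), a W ⇒ L
n=5: can move to 0, which is L ⇒ W
n=6: can move to 4, which is L ⇒ W
n=7: can move to 0, which is L ⇒ W
n=8: can move to 1, which is L ⇒ W
n=9: can move to 4, which is L ⇒ W
n=10: moves to 8(W), 5(W), 3(W); every one is W ⇒ L
n=11: can move to 4, which is L ⇒ W
n=12: can move to 10, which is L ⇒ W
n=13: moves to 11(W), 8(W), 6(W); every one is W ⇒ L
n=14: moves to 12(W), 9(W), 7(W); every one is W ⇒ L
n=15: can move to 13, which is L ⇒ W
n=16: can move to 14, which is L ⇒ W
n=17: can move to 10, which is L ⇒ W
n=18: can move to 13, which is L ⇒ W
n=19: can move to 14, which is L ⇒ W
n=20: can move to 13, which is L ⇒ W
n=21: can move to 14, which is L ⇒ W
n=22: moves to 20(W), 17(W), 15(W); every one is W ⇒ L
n=23: moves to 21(W), 18(W), 16(W); every one is W ⇒ L
n=24: can move to 22, which is L ⇒ W
n=25: can move to 23, which is L ⇒ W
From 25 Player 1 can remove 2, leaving 23, reaching an L position.

Player 1 wins.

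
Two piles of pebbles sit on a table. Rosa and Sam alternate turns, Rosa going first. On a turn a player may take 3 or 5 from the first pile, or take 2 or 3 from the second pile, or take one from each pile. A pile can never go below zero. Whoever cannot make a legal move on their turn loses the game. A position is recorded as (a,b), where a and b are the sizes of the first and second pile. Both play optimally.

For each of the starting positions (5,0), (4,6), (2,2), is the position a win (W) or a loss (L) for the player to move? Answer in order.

Positions with no move are L. A position that does have a move is losing for the player to move precisely when every available move leads to a winning position for the opponent. Fill in the labels:
No move ever increases a pile, so every position that can arise here has a ≤ 5 and b ≤ 6; it is enough to label the cells with 0 ≤ a ≤ 5 and 0 ≤ b ≤ 6.
Every move lowers a or b (never raises either), so fill the grid row by row in increasing a, and left to right within a row: each cell's successors are then already labelled.
      b=0  b=1  b=2  b=3  b=4  b=5  b=6
a=0:    L    L    W    W    W    L    L
a=1:    L    W    W    W    L    L    W
a=2:    L    W    W    W    L    W    W
a=3:    W    W    L    L    W    W    W
a=4:    W    L    L    W    W    W    L
a=5:    W    W    W    W    W    W    W
Cells with no legal move (terminal, hence L): (0,0), (0,1), (1,0), (2,0).
The remaining L cells, each justified by listing all of its moves:
(0,5): →(0,3)(W), (0,2)(W) — all W, so L
(0,6): →(0,4)(W), (0,3)(W) — all W, so L
(1,4): →(1,2)(W), (1,1)(W), (0,3)(W) — all W, so L
(1,5): →(1,3)(W), (1,2)(W), (0,4)(W) — all W, so L
(2,4): →(2,2)(W), (2,1)(W), (1,3)(W) — all W, so L
(3,2): →(0,2)(W), (3,0)(W), (2,1)(W) — all W, so L
(3,3): →(0,3)(W), (3,1)(W), (3,0)(W), (2,2)(W) — all W, so L
(4,1): →(1,1)(W), (3,0)(W) — all W, so L
(4,2): →(1,2)(W), (4,0)(W), (3,1)(W) — all W, so L
(4,6): →(1,6)(W), (4,4)(W), (4,3)(W), (3,5)(W) — all W, so L
Every other cell has at least one move into one of the L cells above, so it is W.
(5,0): the move to (2,0) reaches an L cell, so W
(4,6): one of the L cells justified above, so L
(2,2): the move to (2,0) reaches an L cell, so W

(5,0): W, (4,6): L, (2,2): W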